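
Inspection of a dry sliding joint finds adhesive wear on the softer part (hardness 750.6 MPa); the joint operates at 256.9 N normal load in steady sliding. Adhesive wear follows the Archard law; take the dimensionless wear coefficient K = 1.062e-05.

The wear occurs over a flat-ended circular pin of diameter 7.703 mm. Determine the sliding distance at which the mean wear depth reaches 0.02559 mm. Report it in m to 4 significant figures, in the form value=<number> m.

The computation keeps full float precision, and intermediate values are displayed rounded. Rounded once at the end: four significant digits.
Convert: Hardness H = 750.6 MPa = 7.506e+08 Pa.
Convert: Pin diameter d = 7.703 mm = 0.007703 m. Contact area A = π·d²/4 = π·(0.007703 m)²/4 = 4.660e-05 m².
Convert: Depth limit h_lim = 0.02559 mm = 2.559e-05 m.
Working in SI base units: W = 256.9 N, H = 7.506e+08 Pa, K = 1.062e-05.
Allowed volume V_lim = h_lim·A = 2.559e-05 · 4.660e-05 = 1.193e-09 m³.
So the life L = V_lim·H/(K·W) = 1.193e-09 · 7.506e+08 / (1.062e-05 · 256.9) = 328.1 m.

value=328.1 m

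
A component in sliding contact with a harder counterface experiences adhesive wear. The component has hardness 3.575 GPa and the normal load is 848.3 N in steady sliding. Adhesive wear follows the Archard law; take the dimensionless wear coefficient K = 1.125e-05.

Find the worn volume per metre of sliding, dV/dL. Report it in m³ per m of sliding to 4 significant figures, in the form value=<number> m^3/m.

value=2.669e-12 m^3/m

Quoted intermediates are rounded — the algebra holds full float precision, and a lone final rounding, at four significant figures.
Convert: Hardness H = 3.575 GPa = 3.575e+09 Pa.
As SI base values: W = 848.3 N, H = 3.575e+09 Pa, K = 1.125e-05.
The wear rate dV/dL = K·W/H (independent of L): 1.125e-05 · 848.3 / 3.575e+09 = 2.669e-12 m³/m.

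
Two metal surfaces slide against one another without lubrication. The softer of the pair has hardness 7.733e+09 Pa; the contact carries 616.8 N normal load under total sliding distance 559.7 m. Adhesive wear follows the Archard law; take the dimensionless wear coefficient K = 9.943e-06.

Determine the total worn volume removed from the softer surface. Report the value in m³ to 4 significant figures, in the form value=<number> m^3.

value=4.439e-10 m^3

Intermediates are shown rounded. Every step maintains exact precision. Rounded once at the end to 4 significant digits.
SI base units throughout: W = 616.8 N, H = 7.733e+09 Pa, K = 9.943e-06.
Archard relation: V = K·W·L/H = 9.943e-06 · 616.8 · 559.7 / 7.733e+09 = 4.439e-10 m³.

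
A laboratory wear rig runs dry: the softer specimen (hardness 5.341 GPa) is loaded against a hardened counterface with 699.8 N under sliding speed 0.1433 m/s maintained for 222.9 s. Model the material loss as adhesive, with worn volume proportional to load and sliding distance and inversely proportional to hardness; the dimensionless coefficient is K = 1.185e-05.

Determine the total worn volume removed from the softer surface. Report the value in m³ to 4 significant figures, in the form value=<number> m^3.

value=4.959e-11 m^3

The intermediates are printed rounded. All working math holds full float precision; one final rounding to 4 significant figures.
Path length L = v·t = 0.1433 m/s × 222.9 s = 31.94 m.
Hardness H = 5.341 GPa = 5.341e+09 Pa.
As SI base values: W = 699.8 N, H = 5.341e+09 Pa, K = 1.185e-05.
By Archard's law, V = K·W·L/H = 1.185e-05 · 699.8 · 31.94 / 5.341e+09 = 4.959e-11 m³.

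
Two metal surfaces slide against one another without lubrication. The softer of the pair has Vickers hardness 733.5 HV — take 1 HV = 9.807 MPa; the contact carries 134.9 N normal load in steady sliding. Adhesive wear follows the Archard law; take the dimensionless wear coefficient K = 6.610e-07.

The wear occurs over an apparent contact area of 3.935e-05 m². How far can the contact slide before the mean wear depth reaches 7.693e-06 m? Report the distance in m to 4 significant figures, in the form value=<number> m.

Intermediates appear rounded — all working math maintains full float precision, and rounded just once, at four significant digits.
Hardness H = 733.5 HV × 9.807 MPa/HV = 7193 MPa = 7.193e+09 Pa.
SI base units throughout: W = 134.9 N, H = 7.193e+09 Pa, K = 6.610e-07.
Wearable volume V_lim = h_lim·A = 7.693e-06 · 3.935e-05 = 3.027e-10 m³.
Sliding life L = V_lim·H/(K·W) = 3.027e-10 · 7.193e+09 / (6.610e-07 · 134.9) = 2.442e+04 m.

value=2.442e+04 m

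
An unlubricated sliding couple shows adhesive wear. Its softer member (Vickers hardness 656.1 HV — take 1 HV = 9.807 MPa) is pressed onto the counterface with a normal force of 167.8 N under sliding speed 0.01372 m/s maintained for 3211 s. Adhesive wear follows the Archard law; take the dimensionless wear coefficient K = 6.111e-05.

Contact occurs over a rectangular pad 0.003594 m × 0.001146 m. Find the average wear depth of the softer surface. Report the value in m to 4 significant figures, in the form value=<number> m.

Intermediate values are printed rounded. The computation holds full float precision; rounded once at the end to 4 significant figures.
Convert: Path length L = v·t = 0.01372 m/s × 3211 s = 44.05 m.
Convert: Hardness H = 656.1 HV × 9.807 MPa/HV = 6434 MPa = 6.434e+09 Pa.
Convert: Contact area A = 0.003594 m × 0.001146 m = 4.119e-06 m².
Collected in SI base units: W = 167.8 N, H = 6.434e+09 Pa, K = 6.111e-05.
Wear volume V = K·W·L/H = 6.111e-05 · 167.8 · 44.05 / 6.434e+09 = 7.021e-11 m³.
Mean wear depth h = V/A = 7.021e-11 / 4.119e-06 = 1.705e-05 m.

value=1.705e-05 m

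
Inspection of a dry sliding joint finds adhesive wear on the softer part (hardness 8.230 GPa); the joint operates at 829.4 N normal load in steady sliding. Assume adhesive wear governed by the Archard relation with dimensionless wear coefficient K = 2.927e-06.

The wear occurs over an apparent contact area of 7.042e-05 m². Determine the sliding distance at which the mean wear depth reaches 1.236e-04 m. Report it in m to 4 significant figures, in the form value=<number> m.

Intermediate values are displayed rounded. Every step holds full precision. Rounded just once: 4 significant figures.
Convert: Hardness H = 8.230 GPa = 8.230e+09 Pa.
Expressed in SI base units: W = 829.4 N, H = 8.230e+09 Pa, K = 2.927e-06.
At the depth limit, V_lim = h_lim·A = 1.236e-04 · 7.042e-05 = 8.704e-09 m³.
Sliding life L = V_lim·H/(K·W) = 8.704e-09 · 8.230e+09 / (2.927e-06 · 829.4) = 2.951e+04 m.

value=2.951e+04 m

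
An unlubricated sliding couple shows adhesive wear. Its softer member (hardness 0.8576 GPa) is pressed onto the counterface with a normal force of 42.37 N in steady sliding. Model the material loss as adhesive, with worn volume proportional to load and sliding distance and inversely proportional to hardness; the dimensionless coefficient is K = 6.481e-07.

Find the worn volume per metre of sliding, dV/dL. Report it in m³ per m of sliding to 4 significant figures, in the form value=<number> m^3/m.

The algebra runs at full float precision — intermediates are shown rounded — one final rounding: 4 significant digits.
Hardness H = 0.8576 GPa = 8.576e+08 Pa.
In SI base units: W = 42.37 N, H = 8.576e+08 Pa, K = 6.481e-07.
The wear rate dV/dL = K·W/H (no L dependence): 6.481e-07 · 42.37 / 8.576e+08 = 3.202e-14 m³/m.

value=3.202e-14 m^3/m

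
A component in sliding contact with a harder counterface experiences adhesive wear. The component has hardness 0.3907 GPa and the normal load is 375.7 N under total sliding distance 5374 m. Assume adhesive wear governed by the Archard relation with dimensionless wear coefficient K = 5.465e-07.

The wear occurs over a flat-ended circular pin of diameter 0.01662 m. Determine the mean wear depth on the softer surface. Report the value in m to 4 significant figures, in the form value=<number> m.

Intermediates are printed rounded — the computation holds full precision, and rounded once at the end: four significant figures.
Hardness H = 0.3907 GPa = 3.907e+08 Pa.
Contact area A = π·d²/4 = π·(0.01662 m)²/4 = 2.169e-04 m².
SI base units throughout: W = 375.7 N, H = 3.907e+08 Pa, K = 5.465e-07.
Worn volume V = K·W·L/H = 5.465e-07 · 375.7 · 5374 / 3.907e+08 = 2.824e-09 m³.
Depth h = V/A = 2.824e-09 / 2.169e-04 = 1.302e-05 m.

value=1.302e-05 m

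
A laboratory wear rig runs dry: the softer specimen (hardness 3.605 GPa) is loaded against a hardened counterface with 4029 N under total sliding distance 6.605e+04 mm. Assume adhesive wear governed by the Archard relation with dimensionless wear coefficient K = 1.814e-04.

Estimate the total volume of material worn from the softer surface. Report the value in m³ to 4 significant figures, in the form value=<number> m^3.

All working math carries full float precision; shown intermediates are rounded — rounded once at the end: four significant figures.
Distance covered L = 6.605e+04 mm = 66.05 m.
Hardness H = 3.605 GPa = 3.605e+09 Pa.
Working in SI base units: W = 4029 N, H = 3.605e+09 Pa, K = 1.814e-04.
Volume removed: V = K·W·L/H = 1.814e-04 · 4029 · 66.05 / 3.605e+09 = 1.339e-08 m³.

value=1.339e-08 m^3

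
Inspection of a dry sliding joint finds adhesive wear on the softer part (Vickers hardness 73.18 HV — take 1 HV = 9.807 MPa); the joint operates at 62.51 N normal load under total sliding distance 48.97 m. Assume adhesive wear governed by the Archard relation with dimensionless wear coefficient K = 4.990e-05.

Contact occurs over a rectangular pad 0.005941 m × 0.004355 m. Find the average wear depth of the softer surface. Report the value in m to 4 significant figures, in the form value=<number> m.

Intermediates appear rounded, and all working math maintains exact precision — rounded once at the end: 4 significant digits.
Convert: Hardness H = 73.18 HV × 9.807 MPa/HV = 717.7 MPa = 7.177e+08 Pa.
Convert: Contact area A = 0.005941 m × 0.004355 m = 2.587e-05 m².
SI base units throughout: W = 62.51 N, H = 7.177e+08 Pa, K = 4.990e-05.
Archard volume V = K·W·L/H = 4.990e-05 · 62.51 · 48.97 / 7.177e+08 = 2.128e-10 m³.
Depth h = V/A = 2.128e-10 / 2.587e-05 = 8.226e-06 m.

value=8.226e-06 m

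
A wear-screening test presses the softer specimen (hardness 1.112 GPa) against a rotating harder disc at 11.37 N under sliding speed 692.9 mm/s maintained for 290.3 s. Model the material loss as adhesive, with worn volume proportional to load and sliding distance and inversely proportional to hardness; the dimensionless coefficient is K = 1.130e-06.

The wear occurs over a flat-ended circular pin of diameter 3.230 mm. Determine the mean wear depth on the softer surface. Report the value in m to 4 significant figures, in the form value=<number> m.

Every step runs at exact precision, and intermediate values are printed rounded, and rounded once at the end: four significant figures.
Convert: Sliding speed v = 692.9 mm/s = 0.6929 m/s. Distance covered L = v·t = 0.6929 m/s × 290.3 s = 201.1 m.
Convert: Hardness H = 1.112 GPa = 1.112e+09 Pa.
Convert: Pin diameter d = 3.230 mm = 0.003230 m. Contact area A = π·d²/4 = π·(0.003230 m)²/4 = 8.194e-06 m².
Collected in SI base units: W = 11.37 N, H = 1.112e+09 Pa, K = 1.130e-06.
Volume removed: V = K·W·L/H = 1.130e-06 · 11.37 · 201.1 / 1.112e+09 = 2.324e-12 m³.
Depth of wear h = V/A = 2.324e-12 / 8.194e-06 = 2.836e-07 m.

value=2.836e-07 m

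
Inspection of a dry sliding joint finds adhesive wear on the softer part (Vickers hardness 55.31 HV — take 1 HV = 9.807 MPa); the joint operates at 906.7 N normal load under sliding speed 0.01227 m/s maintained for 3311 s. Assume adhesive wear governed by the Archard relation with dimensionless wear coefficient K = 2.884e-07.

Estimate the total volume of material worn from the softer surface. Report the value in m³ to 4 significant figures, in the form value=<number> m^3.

Intermediate values appear rounded — the computation runs at full float precision. Rounded just once: 4 significant digits.
Convert: Sliding distance L = v·t = 0.01227 m/s × 3311 s = 40.63 m.
Convert: Hardness H = 55.31 HV × 9.807 MPa/HV = 542.4 MPa = 5.424e+08 Pa.
Expressed in SI base units: W = 906.7 N, H = 5.424e+08 Pa, K = 2.884e-07.
Archard volume V = K·W·L/H = 2.884e-07 · 906.7 · 40.63 / 5.424e+08 = 1.958e-11 m³.

value=1.958e-11 m^3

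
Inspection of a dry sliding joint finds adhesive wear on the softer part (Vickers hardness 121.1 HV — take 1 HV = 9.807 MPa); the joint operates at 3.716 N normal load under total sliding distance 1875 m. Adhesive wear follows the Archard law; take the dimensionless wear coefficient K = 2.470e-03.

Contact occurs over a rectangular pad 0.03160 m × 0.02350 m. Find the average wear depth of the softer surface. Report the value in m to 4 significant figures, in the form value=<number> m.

Intermediate values are shown rounded. The computation holds full precision — rounded once at the end to four significant digits.
Hardness H = 121.1 HV × 9.807 MPa/HV = 1188 MPa = 1.188e+09 Pa.
Contact area A = 0.03160 m × 0.02350 m = 7.426e-04 m².
As SI base values: W = 3.716 N, H = 1.188e+09 Pa, K = 2.470e-03.
Apply Archard: V = K·W·L/H = 2.470e-03 · 3.716 · 1875 / 1.188e+09 = 1.449e-08 m³.
Mean wear depth h = V/A = 1.449e-08 / 7.426e-04 = 1.951e-05 m.

value=1.951e-05 m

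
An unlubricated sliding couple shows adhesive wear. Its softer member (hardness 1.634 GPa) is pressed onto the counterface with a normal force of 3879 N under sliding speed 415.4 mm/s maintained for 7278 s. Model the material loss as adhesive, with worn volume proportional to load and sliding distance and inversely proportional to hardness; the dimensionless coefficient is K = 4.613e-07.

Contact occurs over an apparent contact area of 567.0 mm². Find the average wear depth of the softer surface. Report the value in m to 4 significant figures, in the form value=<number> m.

The intermediates are shown rounded; all working math runs at full precision. Rounded just once to 4 significant figures.
Convert: Sliding speed v = 415.4 mm/s = 0.4154 m/s. Path length L = v·t = 0.4154 m/s × 7278 s = 3023 m.
Convert: Hardness H = 1.634 GPa = 1.634e+09 Pa.
Convert: Contact area A = 567.0 mm² = 5.670e-04 m².
As SI base values: W = 3879 N, H = 1.634e+09 Pa, K = 4.613e-07.
Volume removed: V = K·W·L/H = 4.613e-07 · 3879 · 3023 / 1.634e+09 = 3.311e-09 m³.
Wear depth h = V/A = 3.311e-09 / 5.670e-04 = 5.839e-06 m.

value=5.839e-06 m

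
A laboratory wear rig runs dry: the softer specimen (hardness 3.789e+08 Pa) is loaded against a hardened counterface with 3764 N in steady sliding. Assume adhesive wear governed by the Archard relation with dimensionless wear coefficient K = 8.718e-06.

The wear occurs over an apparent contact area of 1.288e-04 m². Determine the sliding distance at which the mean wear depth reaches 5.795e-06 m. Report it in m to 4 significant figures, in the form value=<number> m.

value=8.618 m

Each operation runs at full float precision. The intermediates are shown rounded, and rounded once at the end, at 4 significant digits.
As SI base values: W = 3764 N, H = 3.789e+08 Pa, K = 8.718e-06.
Allowed volume V_lim = h_lim·A = 5.795e-06 · 1.288e-04 = 7.464e-10 m³.
Sliding life L = V_lim·H/(K·W) = 7.464e-10 · 3.789e+08 / (8.718e-06 · 3764) = 8.618 m.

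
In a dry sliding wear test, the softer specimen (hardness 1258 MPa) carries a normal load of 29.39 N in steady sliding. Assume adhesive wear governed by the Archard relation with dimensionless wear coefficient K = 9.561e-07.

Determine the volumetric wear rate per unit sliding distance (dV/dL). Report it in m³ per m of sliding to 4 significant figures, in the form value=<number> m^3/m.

Each operation carries full float precision, and the intermediates are shown rounded, and rounded just once, at 4 significant digits.
Hardness H = 1258 MPa = 1.258e+09 Pa.
Working in SI base units: W = 29.39 N, H = 1.258e+09 Pa, K = 9.561e-07.
Wear rate dV/dL = K·W/H — distance-free: 9.561e-07 · 29.39 / 1.258e+09 = 2.234e-14 m³/m.

value=2.234e-14 m^3/m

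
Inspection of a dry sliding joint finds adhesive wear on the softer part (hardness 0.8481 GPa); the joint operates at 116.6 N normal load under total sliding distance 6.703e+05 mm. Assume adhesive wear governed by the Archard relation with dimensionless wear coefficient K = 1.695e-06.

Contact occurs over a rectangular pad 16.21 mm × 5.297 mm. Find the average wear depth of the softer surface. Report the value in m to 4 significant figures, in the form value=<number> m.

All arithmetic keeps exact precision — printed values are rounded — one last rounding, at four significant figures.
Convert: Total distance L = 6.703e+05 mm = 670.3 m.
Convert: Hardness H = 0.8481 GPa = 8.481e+08 Pa.
Convert: Pad sides 16.21 mm × 5.297 mm = 0.01621 m × 0.005297 m. Contact area A = 0.01621 m × 0.005297 m = 8.586e-05 m².
In SI base units: W = 116.6 N, H = 8.481e+08 Pa, K = 1.695e-06.
Apply Archard: V = K·W·L/H = 1.695e-06 · 116.6 · 670.3 / 8.481e+08 = 1.562e-10 m³.
Mean depth h = V/A = 1.562e-10 / 8.586e-05 = 1.819e-06 m.

value=1.819e-06 m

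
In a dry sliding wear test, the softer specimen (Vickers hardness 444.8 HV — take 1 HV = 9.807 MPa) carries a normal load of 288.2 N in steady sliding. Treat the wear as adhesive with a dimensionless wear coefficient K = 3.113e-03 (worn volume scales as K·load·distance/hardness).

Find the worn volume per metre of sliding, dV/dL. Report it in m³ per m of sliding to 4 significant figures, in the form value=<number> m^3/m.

The algebra holds full float precision. The intermediates are displayed rounded. Rounded just once, at 4 significant figures.
Hardness H = 444.8 HV × 9.807 MPa/HV = 4362 MPa = 4.362e+09 Pa.
SI base units throughout: W = 288.2 N, H = 4.362e+09 Pa, K = 3.113e-03.
Sliding wear rate dV/dL = K·W/H (no L dependence): 3.113e-03 · 288.2 / 4.362e+09 = 2.057e-10 m³/m.

value=2.057e-10 m^3/m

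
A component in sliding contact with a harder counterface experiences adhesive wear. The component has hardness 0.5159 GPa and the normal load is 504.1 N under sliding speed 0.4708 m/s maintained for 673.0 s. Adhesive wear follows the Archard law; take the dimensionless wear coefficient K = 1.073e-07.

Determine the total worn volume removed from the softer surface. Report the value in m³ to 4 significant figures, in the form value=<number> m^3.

value=3.322e-11 m^3

Intermediates are printed rounded, and each operation maintains full float precision. Rounded just once, at four significant digits.
Path length L = v·t = 0.4708 m/s × 673.0 s = 316.8 m.
Hardness H = 0.5159 GPa = 5.159e+08 Pa.
Collected in SI base units: W = 504.1 N, H = 5.159e+08 Pa, K = 1.073e-07.
The Archard volume V = K·W·L/H = 1.073e-07 · 504.1 · 316.8 / 5.159e+08 = 3.322e-11 m³.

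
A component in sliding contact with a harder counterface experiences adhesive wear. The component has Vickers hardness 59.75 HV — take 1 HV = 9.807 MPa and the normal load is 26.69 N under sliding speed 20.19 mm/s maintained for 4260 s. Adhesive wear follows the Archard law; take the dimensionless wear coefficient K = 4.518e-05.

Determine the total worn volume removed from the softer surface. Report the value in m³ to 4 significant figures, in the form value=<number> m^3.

value=1.770e-10 m^3

Printed values are rounded; every step holds full precision, and rounded just once: four significant figures.
Sliding speed v = 20.19 mm/s = 0.02019 m/s. Distance covered L = v·t = 0.02019 m/s × 4260 s = 86.01 m.
Hardness H = 59.75 HV × 9.807 MPa/HV = 586.0 MPa = 5.860e+08 Pa.
Restated in SI base units: W = 26.69 N, H = 5.860e+08 Pa, K = 4.518e-05.
By Archard's law, V = K·W·L/H = 4.518e-05 · 26.69 · 86.01 / 5.860e+08 = 1.770e-10 m³.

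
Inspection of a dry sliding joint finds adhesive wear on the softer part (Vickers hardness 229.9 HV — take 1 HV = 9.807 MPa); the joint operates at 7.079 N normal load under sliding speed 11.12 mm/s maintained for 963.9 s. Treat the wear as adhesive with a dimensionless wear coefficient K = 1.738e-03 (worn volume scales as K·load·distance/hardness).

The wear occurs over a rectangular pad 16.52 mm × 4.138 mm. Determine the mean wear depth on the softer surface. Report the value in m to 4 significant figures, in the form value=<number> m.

value=8.556e-07 m

The intermediates are printed rounded, and each operation carries full float precision; rounded once at the end to 4 significant figures.
Sliding speed v = 11.12 mm/s = 0.01112 m/s. The distance L = v·t = 0.01112 m/s × 963.9 s = 10.72 m.
Hardness H = 229.9 HV × 9.807 MPa/HV = 2255 MPa = 2.255e+09 Pa.
Pad sides 16.52 mm × 4.138 mm = 0.01652 m × 0.004138 m. Contact area A = 0.01652 m × 0.004138 m = 6.836e-05 m².
Expressed in SI base units: W = 7.079 N, H = 2.255e+09 Pa, K = 1.738e-03.
By Archard's law, V = K·W·L/H = 1.738e-03 · 7.079 · 10.72 / 2.255e+09 = 5.849e-11 m³.
Average depth h = V/A = 5.849e-11 / 6.836e-05 = 8.556e-07 m.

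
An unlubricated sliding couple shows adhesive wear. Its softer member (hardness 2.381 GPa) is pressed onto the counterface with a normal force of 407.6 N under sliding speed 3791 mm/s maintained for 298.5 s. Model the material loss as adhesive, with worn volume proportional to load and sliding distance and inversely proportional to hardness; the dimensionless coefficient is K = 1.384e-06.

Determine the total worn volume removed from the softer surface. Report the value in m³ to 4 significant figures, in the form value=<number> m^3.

value=2.681e-10 m^3

Every step keeps full float precision; shown intermediates are rounded. Rounded once at the end to four significant figures.
Convert: Sliding speed v = 3791 mm/s = 3.791 m/s. The distance L = v·t = 3.791 m/s × 298.5 s = 1132 m.
Convert: Hardness H = 2.381 GPa = 2.381e+09 Pa.
Expressed in SI base units: W = 407.6 N, H = 2.381e+09 Pa, K = 1.384e-06.
By Archard's law, V = K·W·L/H = 1.384e-06 · 407.6 · 1132 / 2.381e+09 = 2.681e-10 m³.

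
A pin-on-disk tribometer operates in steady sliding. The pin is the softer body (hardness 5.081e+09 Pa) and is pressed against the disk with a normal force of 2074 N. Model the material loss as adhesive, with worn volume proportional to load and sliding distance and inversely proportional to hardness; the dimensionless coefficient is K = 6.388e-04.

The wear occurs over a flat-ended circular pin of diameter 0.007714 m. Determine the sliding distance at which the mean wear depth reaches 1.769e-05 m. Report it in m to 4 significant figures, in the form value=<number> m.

Each operation keeps full float precision, and displayed values are rounded; rounded once at the end to 4 significant digits.
Convert: Contact area A = π·d²/4 = π·(0.007714 m)²/4 = 4.674e-05 m².
As SI base values: W = 2074 N, H = 5.081e+09 Pa, K = 6.388e-04.
Limit volume V_lim = h_lim·A = 1.769e-05 · 4.674e-05 = 8.268e-10 m³.
Inverting, life L = V_lim·H/(K·W) = 8.268e-10 · 5.081e+09 / (6.388e-04 · 2074) = 3.171 m.

value=3.171 m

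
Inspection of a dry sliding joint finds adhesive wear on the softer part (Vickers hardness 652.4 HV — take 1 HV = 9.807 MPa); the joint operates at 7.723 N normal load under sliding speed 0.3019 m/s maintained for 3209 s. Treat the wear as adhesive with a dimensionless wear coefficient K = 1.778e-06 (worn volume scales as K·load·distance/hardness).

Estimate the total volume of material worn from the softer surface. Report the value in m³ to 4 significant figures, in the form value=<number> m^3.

Displayed values are rounded; all working math keeps full float precision, and rounded once at the end to four significant figures.
Convert: Distance covered L = v·t = 0.3019 m/s × 3209 s = 968.8 m.
Convert: Hardness H = 652.4 HV × 9.807 MPa/HV = 6398 MPa = 6.398e+09 Pa.
In SI base units: W = 7.723 N, H = 6.398e+09 Pa, K = 1.778e-06.
Archard volume V = K·W·L/H = 1.778e-06 · 7.723 · 968.8 / 6.398e+09 = 2.079e-12 m³.

value=2.079e-12 m^3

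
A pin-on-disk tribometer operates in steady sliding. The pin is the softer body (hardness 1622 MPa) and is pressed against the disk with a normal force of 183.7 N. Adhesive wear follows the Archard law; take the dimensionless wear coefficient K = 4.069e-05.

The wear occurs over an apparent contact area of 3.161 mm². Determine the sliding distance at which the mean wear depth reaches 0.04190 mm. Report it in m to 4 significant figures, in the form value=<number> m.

value=28.74 m

Shown intermediates are rounded; all arithmetic carries full float precision — a single final rounding: 4 significant figures.
Convert: Hardness H = 1622 MPa = 1.622e+09 Pa.
Convert: Contact area A = 3.161 mm² = 3.161e-06 m².
Convert: Depth limit h_lim = 0.04190 mm = 4.190e-05 m.
Collected in SI base units: W = 183.7 N, H = 1.622e+09 Pa, K = 4.069e-05.
At the depth limit, V_lim = h_lim·A = 4.190e-05 · 3.161e-06 = 1.324e-10 m³.
Life L = V_lim·H/(K·W) = 1.324e-10 · 1.622e+09 / (4.069e-05 · 183.7) = 28.74 m.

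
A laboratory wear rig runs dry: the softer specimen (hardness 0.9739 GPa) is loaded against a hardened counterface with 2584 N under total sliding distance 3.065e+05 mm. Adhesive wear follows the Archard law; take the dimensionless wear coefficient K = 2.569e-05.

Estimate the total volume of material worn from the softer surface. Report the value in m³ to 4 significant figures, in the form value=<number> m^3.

Intermediate values are shown rounded, and the algebra keeps full precision; a lone final rounding, at 4 significant digits.
Total distance L = 3.065e+05 mm = 306.5 m.
Hardness H = 0.9739 GPa = 9.739e+08 Pa.
As SI base values: W = 2584 N, H = 9.739e+08 Pa, K = 2.569e-05.
Wear volume V = K·W·L/H = 2.569e-05 · 2584 · 306.5 / 9.739e+08 = 2.089e-08 m³.

value=2.089e-08 m^3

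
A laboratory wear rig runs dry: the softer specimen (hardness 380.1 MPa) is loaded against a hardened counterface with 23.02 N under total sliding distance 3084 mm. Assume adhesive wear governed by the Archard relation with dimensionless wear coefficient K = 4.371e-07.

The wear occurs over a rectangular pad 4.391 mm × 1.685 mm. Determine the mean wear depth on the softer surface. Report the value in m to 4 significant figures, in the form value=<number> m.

value=1.103e-08 m

The algebra carries full float precision, and intermediates are shown rounded. Rounded once at the end, at four significant digits.
Total distance L = 3084 mm = 3.084 m.
Hardness H = 380.1 MPa = 3.801e+08 Pa.
Pad sides 4.391 mm × 1.685 mm = 0.004391 m × 0.001685 m. Contact area A = 0.004391 m × 0.001685 m = 7.399e-06 m².
As SI base values: W = 23.02 N, H = 3.801e+08 Pa, K = 4.371e-07.
Archard relation: V = K·W·L/H = 4.371e-07 · 23.02 · 3.084 / 3.801e+08 = 8.164e-14 m³.
Depth h = V/A = 8.164e-14 / 7.399e-06 = 1.103e-08 m.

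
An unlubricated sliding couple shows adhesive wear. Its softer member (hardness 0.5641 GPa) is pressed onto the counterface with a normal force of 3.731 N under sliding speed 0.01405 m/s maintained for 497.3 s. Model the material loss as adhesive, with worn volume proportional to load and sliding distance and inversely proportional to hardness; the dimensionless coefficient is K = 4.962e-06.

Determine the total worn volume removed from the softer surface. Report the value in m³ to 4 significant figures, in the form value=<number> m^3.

value=2.293e-13 m^3

All arithmetic runs at full precision, and the intermediates are displayed rounded. Rounded once at the end to 4 significant figures.
Distance covered L = v·t = 0.01405 m/s × 497.3 s = 6.987 m.
Hardness H = 0.5641 GPa = 5.641e+08 Pa.
Working in SI base units: W = 3.731 N, H = 5.641e+08 Pa, K = 4.962e-06.
The Archard volume V = K·W·L/H = 4.962e-06 · 3.731 · 6.987 / 5.641e+08 = 2.293e-13 m³.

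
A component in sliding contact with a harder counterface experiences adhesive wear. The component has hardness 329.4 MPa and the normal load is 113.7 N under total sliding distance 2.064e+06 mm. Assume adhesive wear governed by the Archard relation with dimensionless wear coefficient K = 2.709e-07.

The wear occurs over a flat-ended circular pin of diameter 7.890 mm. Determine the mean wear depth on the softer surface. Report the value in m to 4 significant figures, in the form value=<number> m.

Quoted intermediates are rounded, and all working math keeps exact precision. Rounded once at the end: 4 significant digits.
Distance L = 2.064e+06 mm = 2064 m.
Hardness H = 329.4 MPa = 3.294e+08 Pa.
Pin diameter d = 7.890 mm = 0.007890 m. Contact area A = π·d²/4 = π·(0.007890 m)²/4 = 4.889e-05 m².
In SI base units: W = 113.7 N, H = 3.294e+08 Pa, K = 2.709e-07.
Archard relation: V = K·W·L/H = 2.709e-07 · 113.7 · 2064 / 3.294e+08 = 1.930e-10 m³.
Mean wear depth h = V/A = 1.930e-10 / 4.889e-05 = 3.947e-06 m.

value=3.947e-06 m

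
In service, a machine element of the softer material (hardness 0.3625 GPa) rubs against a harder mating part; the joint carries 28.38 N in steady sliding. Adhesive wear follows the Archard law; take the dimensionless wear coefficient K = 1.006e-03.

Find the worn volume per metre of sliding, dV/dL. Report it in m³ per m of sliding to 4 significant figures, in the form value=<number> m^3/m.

Intermediate values appear rounded. The algebra maintains full float precision; a single final rounding: 4 significant figures.
Hardness H = 0.3625 GPa = 3.625e+08 Pa.
As SI base values: W = 28.38 N, H = 3.625e+08 Pa, K = 1.006e-03.
Rate of wear dV/dL = K·W/H, so: 1.006e-03 · 28.38 / 3.625e+08 = 7.876e-11 m³/m.

value=7.876e-11 m^3/m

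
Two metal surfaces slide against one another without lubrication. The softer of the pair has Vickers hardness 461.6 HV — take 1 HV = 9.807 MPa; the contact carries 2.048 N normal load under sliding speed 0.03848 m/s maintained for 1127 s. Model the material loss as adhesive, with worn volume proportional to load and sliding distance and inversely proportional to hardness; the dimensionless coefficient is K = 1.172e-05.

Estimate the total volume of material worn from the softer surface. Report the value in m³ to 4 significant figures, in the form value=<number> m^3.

All arithmetic carries full precision — intermediate values are displayed rounded. Rounded once at the end: four significant digits.
Path length L = v·t = 0.03848 m/s × 1127 s = 43.37 m.
Hardness H = 461.6 HV × 9.807 MPa/HV = 4527 MPa = 4.527e+09 Pa.
As SI base values: W = 2.048 N, H = 4.527e+09 Pa, K = 1.172e-05.
Wear volume V = K·W·L/H = 1.172e-05 · 2.048 · 43.37 / 4.527e+09 = 2.299e-13 m³.

value=2.299e-13 m^3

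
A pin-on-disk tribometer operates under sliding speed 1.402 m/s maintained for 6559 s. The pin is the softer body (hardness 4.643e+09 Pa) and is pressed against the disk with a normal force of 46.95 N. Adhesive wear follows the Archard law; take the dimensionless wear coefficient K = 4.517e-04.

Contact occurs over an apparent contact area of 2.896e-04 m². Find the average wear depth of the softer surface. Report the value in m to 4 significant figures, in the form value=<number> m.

Every step runs at full float precision; intermediates are printed rounded, and rounded just once to four significant digits.
Distance L = v·t = 1.402 m/s × 6559 s = 9196 m.
SI base units throughout: W = 46.95 N, H = 4.643e+09 Pa, K = 4.517e-04.
Archard volume V = K·W·L/H = 4.517e-04 · 46.95 · 9196 / 4.643e+09 = 4.200e-08 m³.
Mean depth h = V/A = 4.200e-08 / 2.896e-04 = 1.450e-04 m.

value=1.450e-04 m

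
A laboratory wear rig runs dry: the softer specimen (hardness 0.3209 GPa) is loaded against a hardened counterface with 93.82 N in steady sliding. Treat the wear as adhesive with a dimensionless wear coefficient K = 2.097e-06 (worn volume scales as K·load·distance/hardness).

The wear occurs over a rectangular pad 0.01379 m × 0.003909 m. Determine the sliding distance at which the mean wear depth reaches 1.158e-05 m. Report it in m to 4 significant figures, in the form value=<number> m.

value=1018 m

Intermediate values appear rounded. The algebra carries full precision. Rounded once at the end: 4 significant figures.
Convert: Hardness H = 0.3209 GPa = 3.209e+08 Pa.
Convert: Contact area A = 0.01379 m × 0.003909 m = 5.391e-05 m².
In SI base units: W = 93.82 N, H = 3.209e+08 Pa, K = 2.097e-06.
Wearable volume V_lim = h_lim·A = 1.158e-05 · 5.391e-05 = 6.242e-10 m³.
Sliding life L = V_lim·H/(K·W) = 6.242e-10 · 3.209e+08 / (2.097e-06 · 93.82) = 1018 m.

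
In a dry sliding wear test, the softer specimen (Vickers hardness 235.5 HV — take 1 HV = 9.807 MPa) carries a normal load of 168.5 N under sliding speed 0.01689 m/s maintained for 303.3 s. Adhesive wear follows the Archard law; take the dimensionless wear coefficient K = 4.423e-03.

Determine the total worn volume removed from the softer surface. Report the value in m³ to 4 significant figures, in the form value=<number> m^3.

value=1.653e-09 m^3

Intermediate values are displayed rounded; every step holds full precision, and rounded once at the end to 4 significant digits.
Convert: Distance L = v·t = 0.01689 m/s × 303.3 s = 5.123 m.
Convert: Hardness H = 235.5 HV × 9.807 MPa/HV = 2310 MPa = 2.310e+09 Pa.
Collected in SI base units: W = 168.5 N, H = 2.310e+09 Pa, K = 4.423e-03.
Volume removed: V = K·W·L/H = 4.423e-03 · 168.5 · 5.123 / 2.310e+09 = 1.653e-09 m³.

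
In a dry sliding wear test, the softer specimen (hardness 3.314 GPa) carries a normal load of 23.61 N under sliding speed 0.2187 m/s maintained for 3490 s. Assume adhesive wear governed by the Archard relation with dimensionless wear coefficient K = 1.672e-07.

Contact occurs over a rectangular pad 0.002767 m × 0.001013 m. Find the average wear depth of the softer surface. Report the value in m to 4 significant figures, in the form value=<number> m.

value=3.244e-07 m

Every step keeps full precision, and intermediates are shown rounded. Rounded just once, at four significant digits.
Convert: Distance L = v·t = 0.2187 m/s × 3490 s = 763.3 m.
Convert: Hardness H = 3.314 GPa = 3.314e+09 Pa.
Convert: Contact area A = 0.002767 m × 0.001013 m = 2.803e-06 m².
Collected in SI base units: W = 23.61 N, H = 3.314e+09 Pa, K = 1.672e-07.
The Archard volume V = K·W·L/H = 1.672e-07 · 23.61 · 763.3 / 3.314e+09 = 9.092e-13 m³.
Mean wear depth h = V/A = 9.092e-13 / 2.803e-06 = 3.244e-07 m.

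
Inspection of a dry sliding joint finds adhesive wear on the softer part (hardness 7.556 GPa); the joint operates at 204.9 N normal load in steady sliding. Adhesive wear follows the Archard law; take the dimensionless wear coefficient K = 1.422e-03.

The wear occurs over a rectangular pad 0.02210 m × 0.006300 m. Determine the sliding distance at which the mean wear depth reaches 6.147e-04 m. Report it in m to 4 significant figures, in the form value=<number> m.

value=2219 m

Intermediate values are printed rounded, and all working math runs at full float precision. Rounded just once to four significant digits.
Hardness H = 7.556 GPa = 7.556e+09 Pa.
Contact area A = 0.02210 m × 0.006300 m = 1.392e-04 m².
Restated in SI base units: W = 204.9 N, H = 7.556e+09 Pa, K = 1.422e-03.
Wearable volume V_lim = h_lim·A = 6.147e-04 · 1.392e-04 = 8.558e-08 m³.
Thus life L = V_lim·H/(K·W) = 8.558e-08 · 7.556e+09 / (1.422e-03 · 204.9) = 2219 m.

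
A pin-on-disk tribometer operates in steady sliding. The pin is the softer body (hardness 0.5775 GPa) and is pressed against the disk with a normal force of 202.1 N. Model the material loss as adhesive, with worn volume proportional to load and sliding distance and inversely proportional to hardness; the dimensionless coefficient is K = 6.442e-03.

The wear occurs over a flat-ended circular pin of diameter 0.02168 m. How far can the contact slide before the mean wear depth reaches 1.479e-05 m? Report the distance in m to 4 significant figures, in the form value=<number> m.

The intermediates are printed rounded. Each operation keeps exact precision. Rounded just once to 4 significant digits.
Hardness H = 0.5775 GPa = 5.775e+08 Pa.
Contact area A = π·d²/4 = π·(0.02168 m)²/4 = 3.692e-04 m².
Working in SI base units: W = 202.1 N, H = 5.775e+08 Pa, K = 6.442e-03.
Limit volume V_lim = h_lim·A = 1.479e-05 · 3.692e-04 = 5.460e-09 m³.
Inverting, life L = V_lim·H/(K·W) = 5.460e-09 · 5.775e+08 / (6.442e-03 · 202.1) = 2.422 m.

value=2.422 m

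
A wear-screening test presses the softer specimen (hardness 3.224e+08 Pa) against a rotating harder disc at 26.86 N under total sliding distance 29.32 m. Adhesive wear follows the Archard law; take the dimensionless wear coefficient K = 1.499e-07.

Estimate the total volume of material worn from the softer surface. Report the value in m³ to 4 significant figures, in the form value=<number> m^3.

Intermediate values appear rounded — all working math runs at full precision, and a lone final rounding to four significant digits.
In SI base units, W = 26.86 N, H = 3.224e+08 Pa, K = 1.499e-07.
Apply Archard: V = K·W·L/H = 1.499e-07 · 26.86 · 29.32 / 3.224e+08 = 3.662e-13 m³.

value=3.662e-13 m^3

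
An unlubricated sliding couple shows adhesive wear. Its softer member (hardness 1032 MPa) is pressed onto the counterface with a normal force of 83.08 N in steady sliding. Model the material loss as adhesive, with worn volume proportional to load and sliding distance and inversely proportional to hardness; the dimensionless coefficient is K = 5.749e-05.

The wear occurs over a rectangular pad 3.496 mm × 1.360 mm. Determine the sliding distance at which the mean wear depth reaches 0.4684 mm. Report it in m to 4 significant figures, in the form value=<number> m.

value=481.2 m

Intermediate values are displayed rounded; all arithmetic keeps exact precision, and one final rounding, at 4 significant figures.
Hardness H = 1032 MPa = 1.032e+09 Pa.
Pad sides 3.496 mm × 1.360 mm = 0.003496 m × 0.001360 m. Contact area A = 0.003496 m × 0.001360 m = 4.755e-06 m².
Depth limit h_lim = 0.4684 mm = 4.684e-04 m.
In SI base units, W = 83.08 N, H = 1.032e+09 Pa, K = 5.749e-05.
Allowed volume V_lim = h_lim·A = 4.684e-04 · 4.755e-06 = 2.227e-09 m³.
So the life L = V_lim·H/(K·W) = 2.227e-09 · 1.032e+09 / (5.749e-05 · 83.08) = 481.2 m.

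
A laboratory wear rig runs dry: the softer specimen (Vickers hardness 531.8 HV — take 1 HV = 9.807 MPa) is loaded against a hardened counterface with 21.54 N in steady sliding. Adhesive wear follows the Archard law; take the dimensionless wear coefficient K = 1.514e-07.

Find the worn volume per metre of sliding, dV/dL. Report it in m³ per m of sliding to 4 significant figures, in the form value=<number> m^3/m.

value=6.253e-16 m^3/m

Intermediates are displayed rounded — the algebra keeps exact precision; a lone final rounding: four significant figures.
Hardness H = 531.8 HV × 9.807 MPa/HV = 5215 MPa = 5.215e+09 Pa.
Collected in SI base units: W = 21.54 N, H = 5.215e+09 Pa, K = 1.514e-07.
The wear rate dV/dL = K·W/H (no L dependence): 1.514e-07 · 21.54 / 5.215e+09 = 6.253e-16 m³/m.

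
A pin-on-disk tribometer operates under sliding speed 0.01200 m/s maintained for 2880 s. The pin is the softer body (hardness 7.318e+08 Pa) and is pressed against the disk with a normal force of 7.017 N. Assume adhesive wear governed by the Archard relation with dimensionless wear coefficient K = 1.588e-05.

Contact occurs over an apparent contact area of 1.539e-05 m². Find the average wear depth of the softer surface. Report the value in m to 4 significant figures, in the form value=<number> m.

The algebra runs at full float precision; intermediates are printed rounded; rounded once at the end to 4 significant digits.
Path length L = v·t = 0.01200 m/s × 2880 s = 34.56 m.
Working in SI base units: W = 7.017 N, H = 7.318e+08 Pa, K = 1.588e-05.
Wear volume V = K·W·L/H = 1.588e-05 · 7.017 · 34.56 / 7.318e+08 = 5.262e-12 m³.
Mean depth h = V/A = 5.262e-12 / 1.539e-05 = 3.419e-07 m.

value=3.419e-07 m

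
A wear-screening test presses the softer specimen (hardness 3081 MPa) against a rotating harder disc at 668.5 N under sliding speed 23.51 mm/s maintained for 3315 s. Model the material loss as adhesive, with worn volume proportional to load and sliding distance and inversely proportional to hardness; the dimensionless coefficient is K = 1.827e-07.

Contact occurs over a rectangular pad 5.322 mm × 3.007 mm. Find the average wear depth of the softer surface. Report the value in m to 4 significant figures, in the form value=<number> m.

All arithmetic maintains exact precision; the intermediates are printed rounded, and a single final rounding to four significant figures.
Convert: Sliding speed v = 23.51 mm/s = 0.02351 m/s. Distance covered L = v·t = 0.02351 m/s × 3315 s = 77.94 m.
Convert: Hardness H = 3081 MPa = 3.081e+09 Pa.
Convert: Pad sides 5.322 mm × 3.007 mm = 0.005322 m × 0.003007 m. Contact area A = 0.005322 m × 0.003007 m = 1.600e-05 m².
Expressed in SI base units: W = 668.5 N, H = 3.081e+09 Pa, K = 1.827e-07.
Wear volume V = K·W·L/H = 1.827e-07 · 668.5 · 77.94 / 3.081e+09 = 3.089e-12 m³.
Depth h = V/A = 3.089e-12 / 1.600e-05 = 1.931e-07 m.

value=1.931e-07 m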